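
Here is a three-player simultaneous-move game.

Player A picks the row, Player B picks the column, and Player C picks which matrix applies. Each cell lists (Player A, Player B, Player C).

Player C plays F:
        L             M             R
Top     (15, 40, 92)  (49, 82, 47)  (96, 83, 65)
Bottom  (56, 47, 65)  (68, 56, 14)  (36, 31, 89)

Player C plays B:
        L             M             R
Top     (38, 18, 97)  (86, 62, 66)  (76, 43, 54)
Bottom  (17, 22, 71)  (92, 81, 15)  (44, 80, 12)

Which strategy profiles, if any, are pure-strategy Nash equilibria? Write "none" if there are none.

(Top, L, F): Player A can switch to Bottom (15 → 56). Not NE.
(Top, L, B): Player B can switch to M (18 → 62). Not NE.
(Top, M, F): Player A can switch to Bottom (49 → 68). Not NE.
(Top, M, B): Player A can switch to Bottom (86 → 92). Not NE.
(Top, R, F): Player A gets 96, best alternative 36; Player B gets 83, best alternative 82; Player C gets 65, best alternative 54. No profitable deviation — NE.
(Top, R, B): Player B can switch to M (43 → 62). Not NE.
(Bottom, L, F): Player B can switch to M (47 → 56). Not NE.
(Bottom, L, B): Player A can switch to Top (17 → 38). Not NE.
(Bottom, M, F): Player C can switch to B (14 → 15). Not NE.
(Bottom, M, B): Player A gets 92, best alternative 86; Player B gets 81, best alternative 80; Player C gets 15, best alternative 14. No profitable deviation — NE.
(Bottom, R, F): Player A can switch to Top (36 → 96). Not NE.
(Bottom, R, B): Player A can switch to Top (44 → 76). Not NE.

Pure-strategy Nash equilibria: (Top, R, F); (Bottom, M, B)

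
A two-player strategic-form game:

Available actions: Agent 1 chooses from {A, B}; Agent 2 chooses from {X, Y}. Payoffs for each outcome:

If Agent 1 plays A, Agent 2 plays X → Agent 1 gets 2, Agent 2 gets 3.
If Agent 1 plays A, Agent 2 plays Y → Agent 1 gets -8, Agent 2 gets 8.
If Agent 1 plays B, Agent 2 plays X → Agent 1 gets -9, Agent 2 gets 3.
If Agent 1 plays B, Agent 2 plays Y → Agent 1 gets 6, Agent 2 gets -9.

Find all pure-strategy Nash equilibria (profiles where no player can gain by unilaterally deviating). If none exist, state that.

(A, X): Agent 2 can switch to Y (3 → 8). Not NE.
(A, Y): Agent 1 can switch to B (-8 → 6). Not NE.
(B, X): Agent 1 can switch to A (-9 → 2). Not NE.
(B, Y): Agent 2 can switch to X (-9 → 3). Not NE.

This game has no pure Nash equilibrium.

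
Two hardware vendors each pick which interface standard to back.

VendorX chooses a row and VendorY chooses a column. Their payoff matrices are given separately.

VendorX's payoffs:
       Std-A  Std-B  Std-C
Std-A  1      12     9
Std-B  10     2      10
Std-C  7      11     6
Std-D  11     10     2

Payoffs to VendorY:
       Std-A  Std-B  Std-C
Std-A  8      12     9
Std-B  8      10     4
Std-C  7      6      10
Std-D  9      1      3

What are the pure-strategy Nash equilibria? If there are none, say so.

(Std-A, Std-A): VendorX can switch to Std-B (1 → 10). Not NE.
(Std-A, Std-B): VendorX gets 12, best alternative 11; VendorY gets 12, best alternative 9. No profitable deviation — NE.
(Std-A, Std-C): VendorX can switch to Std-B (9 → 10). Not NE.
(Std-B, Std-A): VendorX can switch to Std-D (10 → 11). Not NE.
(Std-B, Std-B): VendorX can switch to Std-A (2 → 12). Not NE.
(Std-B, Std-C): VendorY can switch to Std-A (4 → 8). Not NE.
(Std-C, Std-A): VendorX can switch to Std-B (7 → 10). Not NE.
(Std-C, Std-B): VendorX can switch to Std-A (11 → 12). Not NE.
(Std-C, Std-C): VendorX can switch to Std-A (6 → 9). Not NE.
(Std-D, Std-A): VendorX gets 11, best alternative 10; VendorY gets 9, best alternative 3. No profitable deviation — NE.
(Std-D, Std-B): VendorX can switch to Std-A (10 → 12). Not NE.
(Std-D, Std-C): VendorX can switch to Std-A (2 → 9). Not NE.

The pure Nash equilibria are (Std-A, Std-B) and (Std-D, Std-A).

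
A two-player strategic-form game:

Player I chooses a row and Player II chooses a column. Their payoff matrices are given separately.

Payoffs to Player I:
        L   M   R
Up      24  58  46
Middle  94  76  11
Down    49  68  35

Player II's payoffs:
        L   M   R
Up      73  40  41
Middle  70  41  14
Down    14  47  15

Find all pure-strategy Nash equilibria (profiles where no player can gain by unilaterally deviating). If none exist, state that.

(Middle, L)

Check each profile: it is a Nash equilibrium iff no player can strictly gain by switching unilaterally.
(Up, L): Player I can switch to Middle (24 → 94). Not NE.
(Up, M): Player I can switch to Middle (58 → 76). Not NE.
(Up, R): Player II can switch to L (41 → 73). Not NE.
(Middle, L): Player I gets 94, best alternative 49; Player II gets 70, best alternative 41. No profitable deviation — NE.
(Middle, M): Player II can switch to L (41 → 70). Not NE.
(Middle, R): Player I can switch to Up (11 → 46). Not NE.
(Down, L): Player I can switch to Middle (49 → 94). Not NE.
(Down, M): Player I can switch to Middle (68 → 76). Not NE.
(Down, R): Player I can switch to Up (35 → 46). Not NE.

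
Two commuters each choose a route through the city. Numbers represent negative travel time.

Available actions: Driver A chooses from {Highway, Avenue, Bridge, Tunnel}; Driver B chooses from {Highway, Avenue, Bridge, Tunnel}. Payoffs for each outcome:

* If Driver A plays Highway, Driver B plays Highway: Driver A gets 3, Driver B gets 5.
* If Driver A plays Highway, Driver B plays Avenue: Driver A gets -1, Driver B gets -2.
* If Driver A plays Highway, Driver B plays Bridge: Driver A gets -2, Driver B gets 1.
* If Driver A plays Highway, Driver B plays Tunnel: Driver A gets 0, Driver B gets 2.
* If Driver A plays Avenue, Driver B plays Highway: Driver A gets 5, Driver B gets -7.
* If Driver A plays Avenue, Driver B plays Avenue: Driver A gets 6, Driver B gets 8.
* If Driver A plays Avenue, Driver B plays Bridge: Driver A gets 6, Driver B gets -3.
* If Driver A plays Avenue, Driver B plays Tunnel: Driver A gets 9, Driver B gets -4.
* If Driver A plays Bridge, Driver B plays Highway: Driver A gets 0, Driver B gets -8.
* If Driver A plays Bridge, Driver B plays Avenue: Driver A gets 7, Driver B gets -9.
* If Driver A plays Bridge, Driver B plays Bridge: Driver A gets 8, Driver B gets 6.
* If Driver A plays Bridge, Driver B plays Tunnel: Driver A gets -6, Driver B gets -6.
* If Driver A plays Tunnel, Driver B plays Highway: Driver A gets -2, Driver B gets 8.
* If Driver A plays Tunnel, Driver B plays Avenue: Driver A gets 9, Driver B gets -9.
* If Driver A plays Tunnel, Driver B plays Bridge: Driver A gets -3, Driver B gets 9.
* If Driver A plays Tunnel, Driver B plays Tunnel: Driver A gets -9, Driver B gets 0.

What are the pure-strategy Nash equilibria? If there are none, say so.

Driver A against Highway: payoffs 3, 5, 0, -2 → best response Avenue.
Driver A against Avenue: payoffs -1, 6, 7, 9 → best response Tunnel.
Driver A against Bridge: payoffs -2, 6, 8, -3 → best response Bridge.
Driver A against Tunnel: payoffs 0, 9, -6, -9 → best response Avenue.
Driver B against Highway: payoffs 5, -2, 1, 2 → best response Highway.
Driver B against Avenue: payoffs -7, 8, -3, -4 → best response Avenue.
Driver B against Bridge: payoffs -8, -9, 6, -6 → best response Bridge.
Driver B against Tunnel: payoffs 8, -9, 9, 0 → best response Bridge.
Mutual best responses: (Bridge, Bridge).

(Bridge, Bridge)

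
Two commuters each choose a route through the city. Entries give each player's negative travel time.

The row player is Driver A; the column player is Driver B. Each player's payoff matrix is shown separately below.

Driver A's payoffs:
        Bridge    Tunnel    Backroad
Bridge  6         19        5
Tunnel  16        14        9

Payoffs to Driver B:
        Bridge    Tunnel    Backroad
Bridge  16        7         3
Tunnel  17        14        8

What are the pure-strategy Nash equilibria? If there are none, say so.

The unique pure-strategy Nash equilibrium is (Tunnel, Bridge).

Driver A against Bridge: payoffs 6, 16 → best response Tunnel.
Driver A against Tunnel: payoffs 19, 14 → best response Bridge.
Driver A against Backroad: payoffs 5, 9 → best response Tunnel.
Driver B against Bridge: payoffs 16, 7, 3 → best response Bridge.
Driver B against Tunnel: payoffs 17, 14, 8 → best response Bridge.
Mutual best responses: (Tunnel, Bridge).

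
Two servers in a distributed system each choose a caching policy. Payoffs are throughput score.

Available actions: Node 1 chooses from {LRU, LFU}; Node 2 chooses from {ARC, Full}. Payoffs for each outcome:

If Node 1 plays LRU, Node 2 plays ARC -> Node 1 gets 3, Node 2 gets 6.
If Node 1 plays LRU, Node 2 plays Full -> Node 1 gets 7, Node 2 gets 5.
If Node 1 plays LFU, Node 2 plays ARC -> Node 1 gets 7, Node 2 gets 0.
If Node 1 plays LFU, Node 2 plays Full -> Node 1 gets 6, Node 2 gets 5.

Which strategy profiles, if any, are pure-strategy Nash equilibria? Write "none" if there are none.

There is no pure-strategy Nash equilibrium.

Mark each player's best response to every combination of opponents' strategies; a profile where every player is best-responding is a pure Nash equilibrium.
Node 1 against ARC: payoffs 3, 7 → best response LFU.
Node 1 against Full: payoffs 7, 6 → best response LRU.
Node 2 against LRU: payoffs 6, 5 → best response ARC.
Node 2 against LFU: payoffs 0, 5 → best response Full.
No profile is a mutual best response for all players.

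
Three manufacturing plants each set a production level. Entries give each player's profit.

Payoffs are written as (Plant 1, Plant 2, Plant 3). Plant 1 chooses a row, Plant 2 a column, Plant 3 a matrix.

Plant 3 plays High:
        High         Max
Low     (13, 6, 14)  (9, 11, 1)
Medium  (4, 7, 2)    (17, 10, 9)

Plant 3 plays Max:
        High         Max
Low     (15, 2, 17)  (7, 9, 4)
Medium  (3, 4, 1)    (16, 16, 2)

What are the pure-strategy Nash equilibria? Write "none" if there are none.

Pure NE: (Medium, Max, High)

Plant 1 against (High, High): payoffs 13, 4 → best response Low.
Plant 1 against (High, Max): payoffs 15, 3 → best response Low.
Plant 1 against (Max, High): payoffs 9, 17 → best response Medium.
Plant 1 against (Max, Max): payoffs 7, 16 → best response Medium.
Plant 2 against (Low, High): payoffs 6, 11 → best response Max.
Plant 2 against (Low, Max): payoffs 2, 9 → best response Max.
Plant 2 against (Medium, High): payoffs 7, 10 → best response Max.
Plant 2 against (Medium, Max): payoffs 4, 16 → best response Max.
Plant 3 against (Low, High): payoffs 14, 17 → best response Max.
Plant 3 against (Low, Max): payoffs 1, 4 → best response Max.
Plant 3 against (Medium, High): payoffs 2, 1 → best response High.
Plant 3 against (Medium, Max): payoffs 9, 2 → best response High.
Mutual best responses: (Medium, Max, High).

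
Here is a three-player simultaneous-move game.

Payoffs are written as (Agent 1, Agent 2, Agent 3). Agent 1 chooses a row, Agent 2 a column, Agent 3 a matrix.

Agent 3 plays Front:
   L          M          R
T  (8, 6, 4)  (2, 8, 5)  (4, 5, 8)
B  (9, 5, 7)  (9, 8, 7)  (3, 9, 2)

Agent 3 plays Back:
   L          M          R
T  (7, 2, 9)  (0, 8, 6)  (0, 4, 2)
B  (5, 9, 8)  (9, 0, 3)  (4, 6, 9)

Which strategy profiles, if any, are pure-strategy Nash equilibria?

Agent 1 against (L, Front): payoffs 8, 9 → best response B.
Agent 1 against (L, Back): payoffs 7, 5 → best response T.
Agent 1 against (M, Front): payoffs 2, 9 → best response B.
Agent 1 against (M, Back): payoffs 0, 9 → best response B.
Agent 1 against (R, Front): payoffs 4, 3 → best response T.
Agent 1 against (R, Back): payoffs 0, 4 → best response B.
Agent 2 against (T, Front): payoffs 6, 8, 5 → best response M.
Agent 2 against (T, Back): payoffs 2, 8, 4 → best response M.
Agent 2 against (B, Front): payoffs 5, 8, 9 → best response R.
Agent 2 against (B, Back): payoffs 9, 0, 6 → best response L.
Agent 3 against (T, L): payoffs 4, 9 → best response Back.
Agent 3 against (T, M): payoffs 5, 6 → best response Back.
Agent 3 against (T, R): payoffs 8, 2 → best response Front.
Agent 3 against (B, L): payoffs 7, 8 → best response Back.
Agent 3 against (B, M): payoffs 7, 3 → best response Front.
Agent 3 against (B, R): payoffs 2, 9 → best response Back.
No profile is a mutual best response for all players.

none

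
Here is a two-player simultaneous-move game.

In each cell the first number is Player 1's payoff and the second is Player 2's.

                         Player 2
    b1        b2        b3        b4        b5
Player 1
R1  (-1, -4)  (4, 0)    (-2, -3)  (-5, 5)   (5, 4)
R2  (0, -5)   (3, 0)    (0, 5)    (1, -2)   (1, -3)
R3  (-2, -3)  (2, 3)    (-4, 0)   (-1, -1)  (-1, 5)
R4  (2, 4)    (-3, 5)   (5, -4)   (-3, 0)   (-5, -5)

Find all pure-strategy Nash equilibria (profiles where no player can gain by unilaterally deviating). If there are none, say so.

Check each profile: it is a Nash equilibrium iff no player can strictly gain by switching unilaterally.
(R1, b1): Player 1 can switch to R2 (-1 → 0). Not NE.
(R1, b2): Player 2 can switch to b4 (0 → 5). Not NE.
(R1, b3): Player 1 can switch to R2 (-2 → 0). Not NE.
(R1, b4): Player 1 can switch to R2 (-5 → 1). Not NE.
(R1, b5): Player 2 can switch to b4 (4 → 5). Not NE.
(R2, b1): Player 1 can switch to R4 (0 → 2). Not NE.
(The remaining 14 profiles each have a profitable deviation by the same check.)

none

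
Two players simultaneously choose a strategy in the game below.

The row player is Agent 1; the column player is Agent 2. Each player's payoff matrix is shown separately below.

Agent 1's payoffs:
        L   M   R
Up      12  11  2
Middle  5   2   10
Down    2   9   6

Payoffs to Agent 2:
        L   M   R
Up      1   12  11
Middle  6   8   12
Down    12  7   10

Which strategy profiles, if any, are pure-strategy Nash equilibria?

The pure Nash equilibria are (Up, M) and (Middle, R).

Agent 1 against L: payoffs 12, 5, 2 → best response Up.
Agent 1 against M: payoffs 11, 2, 9 → best response Up.
Agent 1 against R: payoffs 2, 10, 6 → best response Middle.
Agent 2 against Up: payoffs 1, 12, 11 → best response M.
Agent 2 against Middle: payoffs 6, 8, 12 → best response R.
Agent 2 against Down: payoffs 12, 7, 10 → best response L.
Mutual best responses: (Up, M); (Middle, R).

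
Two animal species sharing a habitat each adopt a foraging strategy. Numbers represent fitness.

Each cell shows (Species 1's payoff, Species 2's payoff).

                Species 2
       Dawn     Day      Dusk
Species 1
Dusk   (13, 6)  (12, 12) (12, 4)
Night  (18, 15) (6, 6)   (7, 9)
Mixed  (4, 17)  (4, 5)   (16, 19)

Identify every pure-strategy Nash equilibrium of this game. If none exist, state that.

(Dusk, Day), (Night, Dawn), (Mixed, Dusk)

(Dusk, Dawn): Species 1 can switch to Night (13 → 18). Not NE.
(Dusk, Day): Species 1 gets 12, best alternative 6; Species 2 gets 12, best alternative 6. No profitable deviation — NE.
(Dusk, Dusk): Species 1 can switch to Mixed (12 → 16). Not NE.
(Night, Dawn): Species 1 gets 18, best alternative 13; Species 2 gets 15, best alternative 9. No profitable deviation — NE.
(Night, Day): Species 1 can switch to Dusk (6 → 12). Not NE.
(Night, Dusk): Species 1 can switch to Dusk (7 → 12). Not NE.
(Mixed, Dawn): Species 1 can switch to Dusk (4 → 13). Not NE.
(Mixed, Day): Species 1 can switch to Dusk (4 → 12). Not NE.
(Mixed, Dusk): Species 1 gets 16, best alternative 12; Species 2 gets 19, best alternative 17. No profitable deviation — NE.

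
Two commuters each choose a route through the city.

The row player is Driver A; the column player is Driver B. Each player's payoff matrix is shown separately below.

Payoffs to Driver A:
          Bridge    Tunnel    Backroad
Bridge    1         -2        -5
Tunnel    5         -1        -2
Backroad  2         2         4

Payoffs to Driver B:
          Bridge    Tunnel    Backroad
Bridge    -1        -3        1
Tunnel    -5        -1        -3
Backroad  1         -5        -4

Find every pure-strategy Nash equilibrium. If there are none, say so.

This game has no pure Nash equilibrium.

Driver A against Bridge: payoffs 1, 5, 2 → best response Tunnel.
Driver A against Tunnel: payoffs -2, -1, 2 → best response Backroad.
Driver A against Backroad: payoffs -5, -2, 4 → best response Backroad.
Driver B against Bridge: payoffs -1, -3, 1 → best response Backroad.
Driver B against Tunnel: payoffs -5, -1, -3 → best response Tunnel.
Driver B against Backroad: payoffs 1, -5, -4 → best response Bridge.
No profile is a mutual best response for all players.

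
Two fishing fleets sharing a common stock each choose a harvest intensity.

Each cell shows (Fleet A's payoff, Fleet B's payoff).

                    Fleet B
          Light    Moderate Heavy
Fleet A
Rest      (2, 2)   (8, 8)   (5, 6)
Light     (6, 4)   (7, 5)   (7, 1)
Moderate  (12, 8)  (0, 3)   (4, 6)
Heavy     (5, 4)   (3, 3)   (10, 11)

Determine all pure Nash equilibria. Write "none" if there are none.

(Rest, Light): Fleet A can switch to Light (2 → 6). Not NE.
(Rest, Moderate): Fleet A gets 8, best alternative 7; Fleet B gets 8, best alternative 6. No profitable deviation — NE.
(Rest, Heavy): Fleet A can switch to Light (5 → 7). Not NE.
(Light, Light): Fleet A can switch to Moderate (6 → 12). Not NE.
(Light, Moderate): Fleet A can switch to Rest (7 → 8). Not NE.
(Light, Heavy): Fleet A can switch to Heavy (7 → 10). Not NE.
(Moderate, Light): Fleet A gets 12, best alternative 6; Fleet B gets 8, best alternative 6. No profitable deviation — NE.
(Moderate, Moderate): Fleet A can switch to Rest (0 → 8). Not NE.
(Moderate, Heavy): Fleet A can switch to Rest (4 → 5). Not NE.
(Heavy, Light): Fleet A can switch to Light (5 → 6). Not NE.
(Heavy, Moderate): Fleet A can switch to Rest (3 → 8). Not NE.
(Heavy, Heavy): Fleet A gets 10, best alternative 7; Fleet B gets 11, best alternative 4. No profitable deviation — NE.

Pure-strategy Nash equilibria: (Rest, Moderate), (Moderate, Light), (Heavy, Heavy)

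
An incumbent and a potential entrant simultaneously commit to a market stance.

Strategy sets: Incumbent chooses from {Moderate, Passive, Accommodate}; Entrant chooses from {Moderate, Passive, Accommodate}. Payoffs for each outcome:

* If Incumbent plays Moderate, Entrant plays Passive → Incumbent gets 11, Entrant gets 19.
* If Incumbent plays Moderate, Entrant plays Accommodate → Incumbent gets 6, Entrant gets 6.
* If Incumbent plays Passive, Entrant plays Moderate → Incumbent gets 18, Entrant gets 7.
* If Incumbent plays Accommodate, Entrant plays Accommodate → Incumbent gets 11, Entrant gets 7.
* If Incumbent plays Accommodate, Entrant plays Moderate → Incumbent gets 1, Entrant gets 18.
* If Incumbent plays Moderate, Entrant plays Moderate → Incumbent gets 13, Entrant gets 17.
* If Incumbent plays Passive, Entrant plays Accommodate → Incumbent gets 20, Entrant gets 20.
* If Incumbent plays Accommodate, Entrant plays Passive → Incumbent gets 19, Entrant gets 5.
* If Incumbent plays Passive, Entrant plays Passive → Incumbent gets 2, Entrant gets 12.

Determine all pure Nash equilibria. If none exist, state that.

(Moderate, Moderate): Incumbent can switch to Passive (13 → 18). Not NE.
(Moderate, Passive): Incumbent can switch to Accommodate (11 → 19). Not NE.
(Moderate, Accommodate): Incumbent can switch to Passive (6 → 20). Not NE.
(Passive, Moderate): Entrant can switch to Passive (7 → 12). Not NE.
(Passive, Passive): Incumbent can switch to Moderate (2 → 11). Not NE.
(Passive, Accommodate): Incumbent gets 20, best alternative 11; Entrant gets 20, best alternative 12. No profitable deviation — NE.
(Accommodate, Moderate): Incumbent can switch to Moderate (1 → 13). Not NE.
(The remaining 2 profiles each have a profitable deviation by the same check.)

(Passive, Accommodate)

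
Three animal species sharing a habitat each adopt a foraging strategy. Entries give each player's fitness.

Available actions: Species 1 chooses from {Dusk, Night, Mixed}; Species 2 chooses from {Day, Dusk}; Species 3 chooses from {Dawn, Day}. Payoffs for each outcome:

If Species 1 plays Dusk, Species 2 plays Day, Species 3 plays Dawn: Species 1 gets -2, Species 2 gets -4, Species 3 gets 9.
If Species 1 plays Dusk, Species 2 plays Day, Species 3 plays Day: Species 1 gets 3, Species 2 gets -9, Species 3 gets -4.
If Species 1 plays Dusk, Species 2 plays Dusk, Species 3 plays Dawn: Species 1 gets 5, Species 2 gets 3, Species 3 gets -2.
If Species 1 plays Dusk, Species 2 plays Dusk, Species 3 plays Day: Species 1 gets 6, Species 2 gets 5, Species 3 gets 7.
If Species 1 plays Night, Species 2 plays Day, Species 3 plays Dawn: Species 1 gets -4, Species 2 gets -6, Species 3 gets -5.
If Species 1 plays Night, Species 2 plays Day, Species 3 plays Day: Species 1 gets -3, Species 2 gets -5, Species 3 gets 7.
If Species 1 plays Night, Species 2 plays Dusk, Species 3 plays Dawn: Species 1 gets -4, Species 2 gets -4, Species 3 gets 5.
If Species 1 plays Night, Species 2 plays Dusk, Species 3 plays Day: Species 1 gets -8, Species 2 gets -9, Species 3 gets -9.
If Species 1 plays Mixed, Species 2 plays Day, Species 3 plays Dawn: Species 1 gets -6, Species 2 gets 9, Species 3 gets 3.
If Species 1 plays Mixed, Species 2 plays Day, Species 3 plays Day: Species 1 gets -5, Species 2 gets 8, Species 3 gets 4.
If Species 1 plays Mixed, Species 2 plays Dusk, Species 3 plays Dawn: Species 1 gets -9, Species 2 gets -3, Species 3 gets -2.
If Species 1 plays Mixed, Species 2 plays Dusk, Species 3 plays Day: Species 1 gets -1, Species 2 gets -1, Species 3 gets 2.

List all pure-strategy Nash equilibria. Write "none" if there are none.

Pure NE: (Dusk, Dusk, Day)

For each player, find the best response to each opponent profile; mutual best responses are the pure NE.
Species 1 against (Day, Dawn): payoffs -2, -4, -6 → best response Dusk.
Species 1 against (Day, Day): payoffs 3, -3, -5 → best response Dusk.
Species 1 against (Dusk, Dawn): payoffs 5, -4, -9 → best response Dusk.
Species 1 against (Dusk, Day): payoffs 6, -8, -1 → best response Dusk.
Species 2 against (Dusk, Dawn): payoffs -4, 3 → best response Dusk.
Species 2 against (Dusk, Day): payoffs -9, 5 → best response Dusk.
Species 2 against (Night, Dawn): payoffs -6, -4 → best response Dusk.
Species 2 against (Night, Day): payoffs -5, -9 → best response Day.
Species 2 against (Mixed, Dawn): payoffs 9, -3 → best response Day.
Species 2 against (Mixed, Day): payoffs 8, -1 → best response Day.
Species 3 against (Dusk, Day): payoffs 9, -4 → best response Dawn.
Species 3 against (Dusk, Dusk): payoffs -2, 7 → best response Day.
Species 3 against (Night, Day): payoffs -5, 7 → best response Day.
Species 3 against (Night, Dusk): payoffs 5, -9 → best response Dawn.
Species 3 against (Mixed, Day): payoffs 3, 4 → best response Day.
Species 3 against (Mixed, Dusk): payoffs -2, 2 → best response Day.
Mutual best responses: (Dusk, Dusk, Day).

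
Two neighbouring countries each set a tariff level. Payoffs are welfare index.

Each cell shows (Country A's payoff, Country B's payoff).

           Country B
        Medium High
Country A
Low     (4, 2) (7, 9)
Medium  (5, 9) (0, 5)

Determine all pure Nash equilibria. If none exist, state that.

Pure-strategy Nash equilibria: (Low, High) and (Medium, Medium)

Country A against Medium: payoffs 4, 5 → best response Medium.
Country A against High: payoffs 7, 0 → best response Low.
Country B against Low: payoffs 2, 9 → best response High.
Country B against Medium: payoffs 9, 5 → best response Medium.
Mutual best responses: (Low, High); (Medium, Medium).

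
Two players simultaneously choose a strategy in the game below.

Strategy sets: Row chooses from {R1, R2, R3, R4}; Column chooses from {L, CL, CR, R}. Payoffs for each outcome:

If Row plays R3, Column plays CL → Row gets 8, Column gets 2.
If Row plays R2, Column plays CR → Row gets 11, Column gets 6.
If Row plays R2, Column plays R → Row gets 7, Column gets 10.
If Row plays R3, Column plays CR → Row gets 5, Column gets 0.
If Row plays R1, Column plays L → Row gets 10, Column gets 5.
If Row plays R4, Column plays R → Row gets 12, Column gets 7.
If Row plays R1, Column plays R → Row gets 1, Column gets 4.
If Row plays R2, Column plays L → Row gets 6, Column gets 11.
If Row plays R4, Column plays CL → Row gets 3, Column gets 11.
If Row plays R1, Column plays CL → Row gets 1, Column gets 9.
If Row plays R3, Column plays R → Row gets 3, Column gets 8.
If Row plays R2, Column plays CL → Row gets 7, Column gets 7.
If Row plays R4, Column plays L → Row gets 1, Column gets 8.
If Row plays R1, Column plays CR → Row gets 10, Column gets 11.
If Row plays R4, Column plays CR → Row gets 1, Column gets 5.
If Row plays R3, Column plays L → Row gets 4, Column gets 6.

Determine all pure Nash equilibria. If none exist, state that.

Row against L: payoffs 10, 6, 4, 1 → best response R1.
Row against CL: payoffs 1, 7, 8, 3 → best response R3.
Row against CR: payoffs 10, 11, 5, 1 → best response R2.
Row against R: payoffs 1, 7, 3, 12 → best response R4.
Column against R1: payoffs 5, 9, 11, 4 → best response CR.
Column against R2: payoffs 11, 7, 6, 10 → best response L.
Column against R3: payoffs 6, 2, 0, 8 → best response R.
Column against R4: payoffs 8, 11, 5, 7 → best response CL.
No profile is a mutual best response for all players.

There is no pure-strategy Nash equilibrium.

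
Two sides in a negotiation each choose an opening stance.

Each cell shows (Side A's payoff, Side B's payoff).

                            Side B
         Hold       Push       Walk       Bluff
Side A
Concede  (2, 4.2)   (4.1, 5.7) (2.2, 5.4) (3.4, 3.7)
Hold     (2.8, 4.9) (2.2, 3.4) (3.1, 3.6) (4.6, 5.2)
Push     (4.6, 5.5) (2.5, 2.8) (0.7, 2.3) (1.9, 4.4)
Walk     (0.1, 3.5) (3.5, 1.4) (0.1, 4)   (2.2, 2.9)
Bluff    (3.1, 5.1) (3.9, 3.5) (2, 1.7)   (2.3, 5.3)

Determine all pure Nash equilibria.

(Concede, Push); (Hold, Bluff); (Push, Hold)

For each player, find the best response to each opponent profile; mutual best responses are the pure NE.
Side A against Hold: payoffs 2, 2.8, 4.6, 0.1, 3.1 → best response Push.
Side A against Push: payoffs 4.1, 2.2, 2.5, 3.5, 3.9 → best response Concede.
Side A against Walk: payoffs 2.2, 3.1, 0.7, 0.1, 2 → best response Hold.
Side A against Bluff: payoffs 3.4, 4.6, 1.9, 2.2, 2.3 → best response Hold.
Side B against Concede: payoffs 4.2, 5.7, 5.4, 3.7 → best response Push.
Side B against Hold: payoffs 4.9, 3.4, 3.6, 5.2 → best response Bluff.
Side B against Push: payoffs 5.5, 2.8, 2.3, 4.4 → best response Hold.
Side B against Walk: payoffs 3.5, 1.4, 4, 2.9 → best response Walk.
Side B against Bluff: payoffs 5.1, 3.5, 1.7, 5.3 → best response Bluff.
Mutual best responses: (Concede, Push); (Hold, Bluff); (Push, Hold).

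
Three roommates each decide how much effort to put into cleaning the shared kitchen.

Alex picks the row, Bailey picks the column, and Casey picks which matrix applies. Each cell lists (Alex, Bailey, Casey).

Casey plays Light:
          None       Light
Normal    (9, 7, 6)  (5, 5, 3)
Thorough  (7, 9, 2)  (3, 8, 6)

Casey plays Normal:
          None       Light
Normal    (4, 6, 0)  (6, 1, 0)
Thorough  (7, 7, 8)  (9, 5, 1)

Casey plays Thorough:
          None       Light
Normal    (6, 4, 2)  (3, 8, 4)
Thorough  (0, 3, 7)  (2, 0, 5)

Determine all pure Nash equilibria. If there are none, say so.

Pure-strategy Nash equilibria: (Normal, None, Light); (Normal, Light, Thorough); (Thorough, None, Normal)

(Normal, None, Light): Alex gets 9, best alternative 7; Bailey gets 7, best alternative 5; Casey gets 6, best alternative 2. No profitable deviation — NE.
(Normal, None, Normal): Alex can switch to Thorough (4 → 7). Not NE.
(Normal, None, Thorough): Bailey can switch to Light (4 → 8). Not NE.
(Normal, Light, Light): Bailey can switch to None (5 → 7). Not NE.
(Normal, Light, Normal): Alex can switch to Thorough (6 → 9). Not NE.
(Normal, Light, Thorough): Alex gets 3, best alternative 2; Bailey gets 8, best alternative 4; Casey gets 4, best alternative 3. No profitable deviation — NE.
(Thorough, None, Light): Alex can switch to Normal (7 → 9). Not NE.
(Thorough, None, Normal): Alex gets 7, best alternative 4; Bailey gets 7, best alternative 5; Casey gets 8, best alternative 7. No profitable deviation — NE.
(Thorough, None, Thorough): Alex can switch to Normal (0 → 6). Not NE.
(The remaining 3 profiles each have a profitable deviation by the same check.)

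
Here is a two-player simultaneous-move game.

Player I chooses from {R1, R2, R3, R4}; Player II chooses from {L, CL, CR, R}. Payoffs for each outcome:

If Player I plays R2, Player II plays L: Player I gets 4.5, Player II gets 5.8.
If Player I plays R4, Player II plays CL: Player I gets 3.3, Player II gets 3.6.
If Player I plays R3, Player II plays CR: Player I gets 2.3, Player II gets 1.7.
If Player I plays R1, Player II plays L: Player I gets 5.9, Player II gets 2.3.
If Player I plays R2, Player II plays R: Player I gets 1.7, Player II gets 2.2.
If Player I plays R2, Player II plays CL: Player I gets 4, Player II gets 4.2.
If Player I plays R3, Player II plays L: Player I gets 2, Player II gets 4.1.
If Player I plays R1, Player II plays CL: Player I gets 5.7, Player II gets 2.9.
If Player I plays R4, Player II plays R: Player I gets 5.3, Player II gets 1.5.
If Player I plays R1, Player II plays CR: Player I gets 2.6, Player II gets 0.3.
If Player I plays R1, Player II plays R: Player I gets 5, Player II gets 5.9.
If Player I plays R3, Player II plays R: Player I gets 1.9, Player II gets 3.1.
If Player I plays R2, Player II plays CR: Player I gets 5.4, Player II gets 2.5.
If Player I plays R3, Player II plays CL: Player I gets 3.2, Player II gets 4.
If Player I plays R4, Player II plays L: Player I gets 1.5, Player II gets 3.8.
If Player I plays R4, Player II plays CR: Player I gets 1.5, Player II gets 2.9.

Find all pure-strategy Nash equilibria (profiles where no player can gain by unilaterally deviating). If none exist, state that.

No pure-strategy Nash equilibrium.

For each player, find the best response to each opponent profile; mutual best responses are the pure NE.
Player I against L: payoffs 5.9, 4.5, 2, 1.5 → best response R1.
Player I against CL: payoffs 5.7, 4, 3.2, 3.3 → best response R1.
Player I against CR: payoffs 2.6, 5.4, 2.3, 1.5 → best response R2.
Player I against R: payoffs 5, 1.7, 1.9, 5.3 → best response R4.
Player II against R1: payoffs 2.3, 2.9, 0.3, 5.9 → best response R.
Player II against R2: payoffs 5.8, 4.2, 2.5, 2.2 → best response L.
Player II against R3: payoffs 4.1, 4, 1.7, 3.1 → best response L.
Player II against R4: payoffs 3.8, 3.6, 2.9, 1.5 → best response L.
No profile is a mutual best response for all players.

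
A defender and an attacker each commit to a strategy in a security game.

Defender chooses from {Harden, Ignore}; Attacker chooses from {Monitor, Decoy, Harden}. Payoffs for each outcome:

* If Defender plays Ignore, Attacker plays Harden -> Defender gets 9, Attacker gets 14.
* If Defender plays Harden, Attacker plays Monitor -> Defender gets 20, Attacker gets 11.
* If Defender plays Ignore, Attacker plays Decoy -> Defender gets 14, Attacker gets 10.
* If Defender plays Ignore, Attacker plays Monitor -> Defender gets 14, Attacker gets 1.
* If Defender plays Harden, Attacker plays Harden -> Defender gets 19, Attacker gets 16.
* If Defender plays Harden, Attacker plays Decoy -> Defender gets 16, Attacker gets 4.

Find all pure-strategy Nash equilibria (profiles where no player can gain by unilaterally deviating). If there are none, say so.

The unique pure-strategy Nash equilibrium is (Harden, Harden).

For each player, find the best response to each opponent profile; mutual best responses are the pure NE.
Defender against Monitor: payoffs 20, 14 → best response Harden.
Defender against Decoy: payoffs 16, 14 → best response Harden.
Defender against Harden: payoffs 19, 9 → best response Harden.
Attacker against Harden: payoffs 11, 4, 16 → best response Harden.
Attacker against Ignore: payoffs 1, 10, 14 → best response Harden.
Mutual best responses: (Harden, Harden).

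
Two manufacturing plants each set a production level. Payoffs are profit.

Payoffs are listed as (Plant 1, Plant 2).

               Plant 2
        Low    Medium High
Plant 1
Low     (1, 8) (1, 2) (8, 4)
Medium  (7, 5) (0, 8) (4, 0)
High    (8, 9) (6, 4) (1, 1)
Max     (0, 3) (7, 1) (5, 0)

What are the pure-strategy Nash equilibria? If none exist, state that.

For each player, find the best response to each opponent profile; mutual best responses are the pure NE.
Plant 1 against Low: payoffs 1, 7, 8, 0 → best response High.
Plant 1 against Medium: payoffs 1, 0, 6, 7 → best response Max.
Plant 1 against High: payoffs 8, 4, 1, 5 → best response Low.
Plant 2 against Low: payoffs 8, 2, 4 → best response Low.
Plant 2 against Medium: payoffs 5, 8, 0 → best response Medium.
Plant 2 against High: payoffs 9, 4, 1 → best response Low.
Plant 2 against Max: payoffs 3, 1, 0 → best response Low.
Mutual best responses: (High, Low).

The unique pure-strategy Nash equilibrium is (High, Low).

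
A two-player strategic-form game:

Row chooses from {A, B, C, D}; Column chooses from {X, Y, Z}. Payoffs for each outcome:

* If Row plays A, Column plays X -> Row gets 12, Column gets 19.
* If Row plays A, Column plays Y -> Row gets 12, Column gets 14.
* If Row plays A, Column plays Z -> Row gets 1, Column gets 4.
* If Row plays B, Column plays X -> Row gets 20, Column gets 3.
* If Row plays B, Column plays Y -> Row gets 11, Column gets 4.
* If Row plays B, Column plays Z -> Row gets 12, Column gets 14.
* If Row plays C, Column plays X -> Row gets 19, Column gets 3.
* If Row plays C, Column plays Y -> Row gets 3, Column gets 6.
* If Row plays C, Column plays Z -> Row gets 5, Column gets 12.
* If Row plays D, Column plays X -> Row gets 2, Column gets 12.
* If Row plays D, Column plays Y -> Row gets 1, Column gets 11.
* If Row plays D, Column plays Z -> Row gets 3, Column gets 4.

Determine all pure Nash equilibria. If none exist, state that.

(A, X): Row can switch to B (12 → 20). Not NE.
(A, Y): Column can switch to X (14 → 19). Not NE.
(A, Z): Row can switch to B (1 → 12). Not NE.
(B, X): Column can switch to Y (3 → 4). Not NE.
(B, Y): Row can switch to A (11 → 12). Not NE.
(B, Z): Row gets 12, best alternative 5; Column gets 14, best alternative 4. No profitable deviation — NE.
(C, X): Row can switch to B (19 → 20). Not NE.
(C, Y): Row can switch to A (3 → 12). Not NE.
(C, Z): Row can switch to B (5 → 12). Not NE.
(D, X): Row can switch to A (2 → 12). Not NE.
(D, Y): Row can switch to A (1 → 12). Not NE.
(The remaining 1 profile has a profitable deviation by the same check.)

(B, Z)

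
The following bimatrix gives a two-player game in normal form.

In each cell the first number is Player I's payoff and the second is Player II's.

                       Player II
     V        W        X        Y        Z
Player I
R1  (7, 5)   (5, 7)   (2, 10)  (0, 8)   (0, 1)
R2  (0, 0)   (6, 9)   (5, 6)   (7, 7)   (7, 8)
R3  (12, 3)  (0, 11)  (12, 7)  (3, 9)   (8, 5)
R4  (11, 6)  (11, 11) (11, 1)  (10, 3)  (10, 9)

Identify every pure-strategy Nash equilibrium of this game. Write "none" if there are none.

Player I against V: payoffs 7, 0, 12, 11 → best response R3.
Player I against W: payoffs 5, 6, 0, 11 → best response R4.
Player I against X: payoffs 2, 5, 12, 11 → best response R3.
Player I against Y: payoffs 0, 7, 3, 10 → best response R4.
Player I against Z: payoffs 0, 7, 8, 10 → best response R4.
Player II against R1: payoffs 5, 7, 10, 8, 1 → best response X.
Player II against R2: payoffs 0, 9, 6, 7, 8 → best response W.
Player II against R3: payoffs 3, 11, 7, 9, 5 → best response W.
Player II against R4: payoffs 6, 11, 1, 3, 9 → best response W.
Mutual best responses: (R4, W).

The unique pure-strategy Nash equilibrium is (R4, W).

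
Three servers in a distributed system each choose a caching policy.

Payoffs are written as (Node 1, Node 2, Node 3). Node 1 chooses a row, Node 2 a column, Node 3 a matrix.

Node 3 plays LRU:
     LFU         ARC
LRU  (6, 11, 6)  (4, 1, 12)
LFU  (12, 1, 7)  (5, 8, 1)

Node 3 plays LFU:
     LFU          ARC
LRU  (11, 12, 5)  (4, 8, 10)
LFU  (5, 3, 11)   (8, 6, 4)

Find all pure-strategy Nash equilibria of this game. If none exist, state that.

Node 1 against (LFU, LRU): payoffs 6, 12 → best response LFU.
Node 1 against (LFU, LFU): payoffs 11, 5 → best response LRU.
Node 1 against (ARC, LRU): payoffs 4, 5 → best response LFU.
Node 1 against (ARC, LFU): payoffs 4, 8 → best response LFU.
Node 2 against (LRU, LRU): payoffs 11, 1 → best response LFU.
Node 2 against (LRU, LFU): payoffs 12, 8 → best response LFU.
Node 2 against (LFU, LRU): payoffs 1, 8 → best response ARC.
Node 2 against (LFU, LFU): payoffs 3, 6 → best response ARC.
Node 3 against (LRU, LFU): payoffs 6, 5 → best response LRU.
Node 3 against (LRU, ARC): payoffs 12, 10 → best response LRU.
Node 3 against (LFU, LFU): payoffs 7, 11 → best response LFU.
Node 3 against (LFU, ARC): payoffs 1, 4 → best response LFU.
Mutual best responses: (LFU, ARC, LFU).

Pure NE: (LFU, ARC, LFU)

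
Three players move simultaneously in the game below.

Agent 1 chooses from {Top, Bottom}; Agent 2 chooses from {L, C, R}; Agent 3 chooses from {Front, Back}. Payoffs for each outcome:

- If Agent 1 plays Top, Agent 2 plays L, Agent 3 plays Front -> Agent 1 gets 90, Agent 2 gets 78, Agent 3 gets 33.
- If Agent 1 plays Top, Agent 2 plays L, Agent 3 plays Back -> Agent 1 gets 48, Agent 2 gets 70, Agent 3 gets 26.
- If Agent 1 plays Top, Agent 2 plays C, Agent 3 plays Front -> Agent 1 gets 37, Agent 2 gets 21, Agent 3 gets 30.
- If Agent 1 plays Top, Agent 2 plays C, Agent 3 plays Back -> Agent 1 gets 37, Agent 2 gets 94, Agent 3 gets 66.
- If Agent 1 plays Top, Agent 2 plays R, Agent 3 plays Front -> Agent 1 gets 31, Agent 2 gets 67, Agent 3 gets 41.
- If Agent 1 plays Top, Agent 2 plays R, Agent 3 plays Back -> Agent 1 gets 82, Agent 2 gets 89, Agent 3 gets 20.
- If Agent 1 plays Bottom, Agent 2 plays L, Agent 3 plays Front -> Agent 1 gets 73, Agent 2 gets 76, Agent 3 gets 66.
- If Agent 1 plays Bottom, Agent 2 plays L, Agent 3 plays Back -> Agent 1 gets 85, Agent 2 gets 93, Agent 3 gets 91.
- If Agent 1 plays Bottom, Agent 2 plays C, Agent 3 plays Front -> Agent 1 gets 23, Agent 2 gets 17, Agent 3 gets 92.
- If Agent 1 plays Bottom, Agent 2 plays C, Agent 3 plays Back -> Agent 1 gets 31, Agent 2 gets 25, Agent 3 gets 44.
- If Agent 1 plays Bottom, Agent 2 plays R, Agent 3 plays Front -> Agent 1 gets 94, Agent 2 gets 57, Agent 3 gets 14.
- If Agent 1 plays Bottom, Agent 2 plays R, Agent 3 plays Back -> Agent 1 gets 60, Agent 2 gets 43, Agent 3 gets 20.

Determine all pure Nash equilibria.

(Top, L, Front), (Top, C, Back), (Bottom, L, Back)

For each player, find the best response to each opponent profile; mutual best responses are the pure NE.
Agent 1 against (L, Front): payoffs 90, 73 → best response Top.
Agent 1 against (L, Back): payoffs 48, 85 → best response Bottom.
Agent 1 against (C, Front): payoffs 37, 23 → best response Top.
Agent 1 against (C, Back): payoffs 37, 31 → best response Top.
Agent 1 against (R, Front): payoffs 31, 94 → best response Bottom.
Agent 1 against (R, Back): payoffs 82, 60 → best response Top.
Agent 2 against (Top, Front): payoffs 78, 21, 67 → best response L.
Agent 2 against (Top, Back): payoffs 70, 94, 89 → best response C.
Agent 2 against (Bottom, Front): payoffs 76, 17, 57 → best response L.
Agent 2 against (Bottom, Back): payoffs 93, 25, 43 → best response L.
Agent 3 against (Top, L): payoffs 33, 26 → best response Front.
Agent 3 against (Top, C): payoffs 30, 66 → best response Back.
Agent 3 against (Top, R): payoffs 41, 20 → best response Front.
Agent 3 against (Bottom, L): payoffs 66, 91 → best response Back.
Agent 3 against (Bottom, C): payoffs 92, 44 → best response Front.
Agent 3 against (Bottom, R): payoffs 14, 20 → best response Back.
Mutual best responses: (Top, L, Front); (Top, C, Back); (Bottom, L, Back).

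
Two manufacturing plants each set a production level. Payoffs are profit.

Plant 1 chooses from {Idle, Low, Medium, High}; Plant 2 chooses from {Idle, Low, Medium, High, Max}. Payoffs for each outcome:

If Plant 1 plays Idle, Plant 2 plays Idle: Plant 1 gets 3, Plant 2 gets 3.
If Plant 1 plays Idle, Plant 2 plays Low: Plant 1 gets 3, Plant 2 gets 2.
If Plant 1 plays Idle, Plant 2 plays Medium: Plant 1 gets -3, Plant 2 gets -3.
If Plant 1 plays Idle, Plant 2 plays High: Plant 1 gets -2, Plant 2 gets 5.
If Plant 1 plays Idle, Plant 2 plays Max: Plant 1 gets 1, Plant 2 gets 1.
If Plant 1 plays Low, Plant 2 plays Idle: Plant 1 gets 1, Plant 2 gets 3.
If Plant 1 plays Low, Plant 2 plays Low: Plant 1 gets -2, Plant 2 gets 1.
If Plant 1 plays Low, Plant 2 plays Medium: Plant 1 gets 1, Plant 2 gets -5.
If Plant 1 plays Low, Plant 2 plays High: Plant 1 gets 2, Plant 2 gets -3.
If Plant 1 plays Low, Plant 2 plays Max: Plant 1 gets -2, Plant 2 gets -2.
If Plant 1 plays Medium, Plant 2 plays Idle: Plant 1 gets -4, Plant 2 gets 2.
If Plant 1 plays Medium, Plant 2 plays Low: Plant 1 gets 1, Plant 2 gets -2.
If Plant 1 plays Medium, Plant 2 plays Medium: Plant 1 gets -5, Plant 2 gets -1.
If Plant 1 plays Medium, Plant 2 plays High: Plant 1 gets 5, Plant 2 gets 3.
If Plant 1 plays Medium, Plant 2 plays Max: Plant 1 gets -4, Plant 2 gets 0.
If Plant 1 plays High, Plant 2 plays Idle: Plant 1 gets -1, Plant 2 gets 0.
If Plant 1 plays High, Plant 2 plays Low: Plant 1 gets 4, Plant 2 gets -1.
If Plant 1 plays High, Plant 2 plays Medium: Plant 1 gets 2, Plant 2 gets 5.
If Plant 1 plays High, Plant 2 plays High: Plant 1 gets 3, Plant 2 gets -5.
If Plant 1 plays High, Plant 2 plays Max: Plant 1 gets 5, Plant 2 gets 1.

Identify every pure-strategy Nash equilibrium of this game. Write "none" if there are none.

(Medium, High) and (High, Medium)

Plant 1 against Idle: payoffs 3, 1, -4, -1 → best response Idle.
Plant 1 against Low: payoffs 3, -2, 1, 4 → best response High.
Plant 1 against Medium: payoffs -3, 1, -5, 2 → best response High.
Plant 1 against High: payoffs -2, 2, 5, 3 → best response Medium.
Plant 1 against Max: payoffs 1, -2, -4, 5 → best response High.
Plant 2 against Idle: payoffs 3, 2, -3, 5, 1 → best response High.
Plant 2 against Low: payoffs 3, 1, -5, -3, -2 → best response Idle.
Plant 2 against Medium: payoffs 2, -2, -1, 3, 0 → best response High.
Plant 2 against High: payoffs 0, -1, 5, -5, 1 → best response Medium.
Mutual best responses: (Medium, High); (High, Medium).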